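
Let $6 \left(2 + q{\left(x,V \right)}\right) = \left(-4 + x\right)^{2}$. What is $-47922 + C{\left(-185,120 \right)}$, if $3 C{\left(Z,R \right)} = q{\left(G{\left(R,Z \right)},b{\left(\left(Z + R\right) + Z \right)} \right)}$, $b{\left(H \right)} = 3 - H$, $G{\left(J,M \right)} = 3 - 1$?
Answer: $- \frac{431302}{9} \approx -47922.0$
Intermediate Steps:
$G{\left(J,M \right)} = 2$
$q{\left(x,V \right)} = -2 + \frac{\left(-4 + x\right)^{2}}{6}$
$C{\left(Z,R \right)} = - \frac{4}{9}$ ($C{\left(Z,R \right)} = \frac{-2 + \frac{\left(-4 + 2\right)^{2}}{6}}{3} = \frac{-2 + \frac{\left(-2\right)^{2}}{6}}{3} = \frac{-2 + \frac{1}{6} \cdot 4}{3} = \frac{-2 + \frac{2}{3}}{3} = \frac{1}{3} \left(- \frac{4}{3}\right) = - \frac{4}{9}$)
$-47922 + C{\left(-185,120 \right)} = -47922 - \frac{4}{9} = - \frac{431302}{9}$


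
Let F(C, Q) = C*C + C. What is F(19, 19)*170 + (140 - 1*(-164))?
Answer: 64904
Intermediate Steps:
F(C, Q) = C + C² (F(C, Q) = C² + C = C + C²)
F(19, 19)*170 + (140 - 1*(-164)) = (19*(1 + 19))*170 + (140 - 1*(-164)) = (19*20)*170 + (140 + 164) = 380*170 + 304 = 64600 + 304 = 64904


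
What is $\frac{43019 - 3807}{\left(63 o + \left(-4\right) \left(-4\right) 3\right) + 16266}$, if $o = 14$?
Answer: $\frac{9803}{4299} \approx 2.2803$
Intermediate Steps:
$\frac{43019 - 3807}{\left(63 o + \left(-4\right) \left(-4\right) 3\right) + 16266} = \frac{43019 - 3807}{\left(63 \cdot 14 + \left(-4\right) \left(-4\right) 3\right) + 16266} = \frac{39212}{\left(882 + 16 \cdot 3\right) + 16266} = \frac{39212}{\left(882 + 48\right) + 16266} = \frac{39212}{930 + 16266} = \frac{39212}{17196} = 39212 \cdot \frac{1}{17196} = \frac{9803}{4299}$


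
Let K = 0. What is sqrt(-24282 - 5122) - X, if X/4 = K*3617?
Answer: 2*I*sqrt(7351) ≈ 171.48*I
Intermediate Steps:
X = 0 (X = 4*(0*3617) = 4*0 = 0)
sqrt(-24282 - 5122) - X = sqrt(-24282 - 5122) - 1*0 = sqrt(-29404) + 0 = 2*I*sqrt(7351) + 0 = 2*I*sqrt(7351)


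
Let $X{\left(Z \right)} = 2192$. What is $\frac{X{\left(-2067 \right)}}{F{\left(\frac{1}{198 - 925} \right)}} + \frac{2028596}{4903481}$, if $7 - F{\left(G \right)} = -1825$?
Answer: $\frac{1808102278}{1122897149} \approx 1.6102$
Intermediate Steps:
$F{\left(G \right)} = 1832$ ($F{\left(G \right)} = 7 - -1825 = 7 + 1825 = 1832$)
$\frac{X{\left(-2067 \right)}}{F{\left(\frac{1}{198 - 925} \right)}} + \frac{2028596}{4903481} = \frac{2192}{1832} + \frac{2028596}{4903481} = 2192 \cdot \frac{1}{1832} + 2028596 \cdot \frac{1}{4903481} = \frac{274}{229} + \frac{2028596}{4903481} = \frac{1808102278}{1122897149}$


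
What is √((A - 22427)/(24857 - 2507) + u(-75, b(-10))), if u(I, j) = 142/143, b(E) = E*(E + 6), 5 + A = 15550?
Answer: √7775542203/106535 ≈ 0.82770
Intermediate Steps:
A = 15545 (A = -5 + 15550 = 15545)
b(E) = E*(6 + E)
u(I, j) = 142/143 (u(I, j) = 142*(1/143) = 142/143)
√((A - 22427)/(24857 - 2507) + u(-75, b(-10))) = √((15545 - 22427)/(24857 - 2507) + 142/143) = √(-6882/22350 + 142/143) = √(-6882*1/22350 + 142/143) = √(-1147/3725 + 142/143) = √(364929/532675) = √7775542203/106535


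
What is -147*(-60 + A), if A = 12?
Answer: 7056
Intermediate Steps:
-147*(-60 + A) = -147*(-60 + 12) = -147*(-48) = 7056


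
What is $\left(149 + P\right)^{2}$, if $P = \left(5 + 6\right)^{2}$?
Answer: $72900$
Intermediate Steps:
$P = 121$ ($P = 11^{2} = 121$)
$\left(149 + P\right)^{2} = \left(149 + 121\right)^{2} = 270^{2} = 72900$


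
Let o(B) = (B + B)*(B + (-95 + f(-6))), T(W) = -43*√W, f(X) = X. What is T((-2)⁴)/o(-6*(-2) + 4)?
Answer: 43/680 ≈ 0.063235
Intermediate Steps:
o(B) = 2*B*(-101 + B) (o(B) = (B + B)*(B + (-95 - 6)) = (2*B)*(B - 101) = (2*B)*(-101 + B) = 2*B*(-101 + B))
T((-2)⁴)/o(-6*(-2) + 4) = (-43*√((-2)⁴))/((2*(-6*(-2) + 4)*(-101 + (-6*(-2) + 4)))) = (-43*√16)/((2*(12 + 4)*(-101 + (12 + 4)))) = (-43*4)/((2*16*(-101 + 16))) = -172/(2*16*(-85)) = -172/(-2720) = -172*(-1/2720) = 43/680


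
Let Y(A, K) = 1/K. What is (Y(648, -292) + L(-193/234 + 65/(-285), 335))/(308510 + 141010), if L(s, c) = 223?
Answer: 4341/8750656 ≈ 0.00049608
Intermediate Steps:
(Y(648, -292) + L(-193/234 + 65/(-285), 335))/(308510 + 141010) = (1/(-292) + 223)/(308510 + 141010) = (-1/292 + 223)/449520 = (65115/292)*(1/449520) = 4341/8750656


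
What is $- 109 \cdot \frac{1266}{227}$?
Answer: $- \frac{137994}{227} \approx -607.9$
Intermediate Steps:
$- 109 \cdot \frac{1266}{227} = - 109 \cdot 1266 \cdot \frac{1}{227} = \left(-109\right) \frac{1266}{227} = - \frac{137994}{227}$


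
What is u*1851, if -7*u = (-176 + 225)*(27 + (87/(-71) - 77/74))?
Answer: -1683801021/5254 ≈ -3.2048e+5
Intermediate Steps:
u = -909671/5254 (u = -(-176 + 225)*(27 + (87/(-71) - 77/74))/7 = -7*(27 + (87*(-1/71) - 77*1/74)) = -7*(27 + (-87/71 - 77/74)) = -7*(27 - 11905/5254) = -7*129953/5254 = -1/7*6367697/5254 = -909671/5254 ≈ -173.14)
u*1851 = -909671/5254*1851 = -1683801021/5254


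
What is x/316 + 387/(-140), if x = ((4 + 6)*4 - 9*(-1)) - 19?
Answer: -29523/11060 ≈ -2.6693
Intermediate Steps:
x = 30 (x = (10*4 + 9) - 19 = (40 + 9) - 19 = 49 - 19 = 30)
x/316 + 387/(-140) = 30/316 + 387/(-140) = 30*(1/316) + 387*(-1/140) = 15/158 - 387/140 = -29523/11060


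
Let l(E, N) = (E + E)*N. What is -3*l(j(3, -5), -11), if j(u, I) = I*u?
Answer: -990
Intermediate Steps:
l(E, N) = 2*E*N (l(E, N) = (2*E)*N = 2*E*N)
-3*l(j(3, -5), -11) = -6*(-5*3)*(-11) = -6*(-15)*(-11) = -3*330 = -990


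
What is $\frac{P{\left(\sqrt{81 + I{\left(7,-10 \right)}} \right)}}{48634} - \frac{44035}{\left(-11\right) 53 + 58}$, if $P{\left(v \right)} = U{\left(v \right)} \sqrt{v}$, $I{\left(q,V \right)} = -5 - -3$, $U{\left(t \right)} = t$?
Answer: $\frac{8807}{105} + \frac{79^{\frac{3}{4}}}{48634} \approx 83.877$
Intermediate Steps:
$I{\left(q,V \right)} = -2$ ($I{\left(q,V \right)} = -5 + 3 = -2$)
$P{\left(v \right)} = v^{\frac{3}{2}}$ ($P{\left(v \right)} = v \sqrt{v} = v^{\frac{3}{2}}$)
$\frac{P{\left(\sqrt{81 + I{\left(7,-10 \right)}} \right)}}{48634} - \frac{44035}{\left(-11\right) 53 + 58} = \frac{\left(\sqrt{81 - 2}\right)^{\frac{3}{2}}}{48634} - \frac{44035}{\left(-11\right) 53 + 58} = \left(\sqrt{79}\right)^{\frac{3}{2}} \cdot \frac{1}{48634} - \frac{44035}{-583 + 58} = 79^{\frac{3}{4}} \cdot \frac{1}{48634} - \frac{44035}{-525} = \frac{79^{\frac{3}{4}}}{48634} - - \frac{8807}{105} = \frac{79^{\frac{3}{4}}}{48634} + \frac{8807}{105} = \frac{8807}{105} + \frac{79^{\frac{3}{4}}}{48634}$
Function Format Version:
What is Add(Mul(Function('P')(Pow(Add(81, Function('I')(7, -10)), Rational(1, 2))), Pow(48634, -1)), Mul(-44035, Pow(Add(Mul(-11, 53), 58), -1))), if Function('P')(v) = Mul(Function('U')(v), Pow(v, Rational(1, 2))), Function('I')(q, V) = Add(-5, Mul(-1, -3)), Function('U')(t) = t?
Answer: Add(Rational(8807, 105), Mul(Rational(1, 48634), Pow(79, Rational(3, 4)))) ≈ 83.877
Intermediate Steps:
Function('I')(q, V) = -2 (Function('I')(q, V) = Add(-5, 3) = -2)
Function('P')(v) = Pow(v, Rational(3, 2)) (Function('P')(v) = Mul(v, Pow(v, Rational(1, 2))) = Pow(v, Rational(3, 2)))
Add(Mul(Function('P')(Pow(Add(81, Function('I')(7, -10)), Rational(1, 2))), Pow(48634, -1)), Mul(-44035, Pow(Add(Mul(-11, 53), 58), -1))) = Add(Mul(Pow(Pow(Add(81, -2), Rational(1, 2)), Rational(3, 2)), Pow(48634, -1)), Mul(-44035, Pow(Add(Mul(-11, 53), 58), -1))) = Add(Mul(Pow(Pow(79, Rational(1, 2)), Rational(3, 2)), Rational(1, 48634)), Mul(-44035, Pow(Add(-583, 58), -1))) = Add(Mul(Pow(79, Rational(3, 4)), Rational(1, 48634)), Mul(-44035, Pow(-525, -1))) = Add(Mul(Rational(1, 48634), Pow(79, Rational(3, 4))), Mul(-44035, Rational(-1, 525))) = Add(Mul(Rational(1, 48634), Pow(79, Rational(3, 4))), Rational(8807, 105)) = Add(Rational(8807, 105), Mul(Rational(1, 48634), Pow(79, Rational(3, 4))))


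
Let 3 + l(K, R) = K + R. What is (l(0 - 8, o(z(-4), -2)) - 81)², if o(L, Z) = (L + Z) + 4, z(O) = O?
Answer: 8836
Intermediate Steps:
o(L, Z) = 4 + L + Z
l(K, R) = -3 + K + R (l(K, R) = -3 + (K + R) = -3 + K + R)
(l(0 - 8, o(z(-4), -2)) - 81)² = ((-3 + (0 - 8) + (4 - 4 - 2)) - 81)² = ((-3 - 8 - 2) - 81)² = (-13 - 81)² = (-94)² = 8836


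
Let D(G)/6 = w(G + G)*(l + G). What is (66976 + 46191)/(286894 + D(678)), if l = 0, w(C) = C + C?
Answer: 113167/11319310 ≈ 0.0099977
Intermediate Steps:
w(C) = 2*C
D(G) = 24*G² (D(G) = 6*((2*(G + G))*(0 + G)) = 6*((2*(2*G))*G) = 6*((4*G)*G) = 6*(4*G²) = 24*G²)
(66976 + 46191)/(286894 + D(678)) = (66976 + 46191)/(286894 + 24*678²) = 113167/(286894 + 24*459684) = 113167/(286894 + 11032416) = 113167/11319310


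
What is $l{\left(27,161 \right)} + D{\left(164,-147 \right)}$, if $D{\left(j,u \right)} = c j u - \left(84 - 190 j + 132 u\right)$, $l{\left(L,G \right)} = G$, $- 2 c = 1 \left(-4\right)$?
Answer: $2425$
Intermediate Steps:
$c = 2$ ($c = - \frac{1 \left(-4\right)}{2} = \left(- \frac{1}{2}\right) \left(-4\right) = 2$)
$D{\left(j,u \right)} = -84 - 132 u + 190 j + 2 j u$ ($D{\left(j,u \right)} = 2 j u - \left(84 - 190 j + 132 u\right) = -84 - 132 u + 190 j + 2 j u$)
$l{\left(27,161 \right)} + D{\left(164,-147 \right)} = 161 + \left(-84 - -19404 + 190 \cdot 164 + 2 \cdot 164 \left(-147\right)\right) = 161 + \left(-84 + 19404 + 31160 - 48216\right) = 161 + 2264 = 2425$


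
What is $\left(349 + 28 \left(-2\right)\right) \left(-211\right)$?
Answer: $-61823$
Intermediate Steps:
$\left(349 + 28 \left(-2\right)\right) \left(-211\right) = \left(349 - 56\right) \left(-211\right) = 293 \left(-211\right) = -61823$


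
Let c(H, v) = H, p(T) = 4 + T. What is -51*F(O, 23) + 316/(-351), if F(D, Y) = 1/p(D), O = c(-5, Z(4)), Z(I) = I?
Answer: 17585/351 ≈ 50.100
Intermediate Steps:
O = -5
F(D, Y) = 1/(4 + D)
-51*F(O, 23) + 316/(-351) = -51/(4 - 5) + 316/(-351) = -51/(-1) + 316*(-1/351) = -51*(-1) - 316/351 = 51 - 316/351 = 17585/351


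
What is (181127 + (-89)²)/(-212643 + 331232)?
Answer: 189048/118589 ≈ 1.5941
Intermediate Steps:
(181127 + (-89)²)/(-212643 + 331232) = (181127 + 7921)/118589 = 189048*(1/118589) = 189048/118589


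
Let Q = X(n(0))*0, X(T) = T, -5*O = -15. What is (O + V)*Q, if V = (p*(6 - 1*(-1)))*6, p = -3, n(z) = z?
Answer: 0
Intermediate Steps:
O = 3 (O = -⅕*(-15) = 3)
Q = 0 (Q = 0*0 = 0)
V = -126 (V = -3*(6 - 1*(-1))*6 = -3*(6 + 1)*6 = -3*7*6 = -21*6 = -126)
(O + V)*Q = (3 - 126)*0 = -123*0 = 0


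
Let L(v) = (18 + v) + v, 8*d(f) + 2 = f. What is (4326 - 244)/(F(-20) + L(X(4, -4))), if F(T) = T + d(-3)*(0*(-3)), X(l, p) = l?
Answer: 2041/3 ≈ 680.33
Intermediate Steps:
d(f) = -1/4 + f/8
L(v) = 18 + 2*v
F(T) = T (F(T) = T + (-1/4 + (1/8)*(-3))*(0*(-3)) = T + (-1/4 - 3/8)*0 = T - 5/8*0 = T + 0 = T)
(4326 - 244)/(F(-20) + L(X(4, -4))) = (4326 - 244)/(-20 + (18 + 2*4)) = 4082/(-20 + (18 + 8)) = 4082/(-20 + 26) = 4082/6 = 4082*(1/6) = 2041/3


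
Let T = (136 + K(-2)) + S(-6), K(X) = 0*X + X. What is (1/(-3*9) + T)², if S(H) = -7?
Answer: 11751184/729 ≈ 16120.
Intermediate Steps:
K(X) = X (K(X) = 0 + X = X)
T = 127 (T = (136 - 2) - 7 = 134 - 7 = 127)
(1/(-3*9) + T)² = (1/(-3*9) + 127)² = (1/(-27) + 127)² = (-1/27 + 127)² = (3428/27)² = 11751184/729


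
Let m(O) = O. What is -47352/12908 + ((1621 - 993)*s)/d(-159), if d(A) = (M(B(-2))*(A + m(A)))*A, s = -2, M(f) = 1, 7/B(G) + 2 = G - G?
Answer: -301303034/81581787 ≈ -3.6933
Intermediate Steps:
B(G) = -7/2 (B(G) = 7/(-2 + (G - G)) = 7/(-2 + 0) = 7/(-2) = 7*(-1/2) = -7/2)
d(A) = 2*A**2 (d(A) = (1*(A + A))*A = (1*(2*A))*A = (2*A)*A = 2*A**2)
-47352/12908 + ((1621 - 993)*s)/d(-159) = -47352/12908 + ((1621 - 993)*(-2))/((2*(-159)**2)) = -47352*1/12908 + (628*(-2))/((2*25281)) = -11838/3227 - 1256/50562 = -11838/3227 - 1256*1/50562 = -11838/3227 - 628/25281 = -301303034/81581787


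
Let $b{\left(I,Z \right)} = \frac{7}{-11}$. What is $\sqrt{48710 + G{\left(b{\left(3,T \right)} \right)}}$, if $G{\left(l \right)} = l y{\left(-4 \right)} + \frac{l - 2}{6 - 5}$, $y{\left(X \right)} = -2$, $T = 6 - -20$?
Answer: $\frac{\sqrt{5893745}}{11} \approx 220.7$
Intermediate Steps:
$T = 26$ ($T = 6 + 20 = 26$)
$b{\left(I,Z \right)} = - \frac{7}{11}$ ($b{\left(I,Z \right)} = 7 \left(- \frac{1}{11}\right) = - \frac{7}{11}$)
$G{\left(l \right)} = -2 - l$ ($G{\left(l \right)} = l \left(-2\right) + \frac{l - 2}{6 - 5} = - 2 l + \frac{-2 + l}{1} = - 2 l + \left(-2 + l\right) 1 = - 2 l + \left(-2 + l\right) = -2 - l$)
$\sqrt{48710 + G{\left(b{\left(3,T \right)} \right)}} = \sqrt{48710 - \frac{15}{11}} = \sqrt{\frac{535795}{11}} = \frac{\sqrt{5893745}}{11}$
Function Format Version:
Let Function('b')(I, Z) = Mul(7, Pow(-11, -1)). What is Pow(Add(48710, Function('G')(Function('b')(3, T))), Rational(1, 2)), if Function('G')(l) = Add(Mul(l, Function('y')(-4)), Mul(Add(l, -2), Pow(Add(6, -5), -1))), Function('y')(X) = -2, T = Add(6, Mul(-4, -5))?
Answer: Mul(Rational(1, 11), Pow(5893745, Rational(1, 2))) ≈ 220.70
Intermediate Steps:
T = 26 (T = Add(6, 20) = 26)
Function('b')(I, Z) = Rational(-7, 11) (Function('b')(I, Z) = Mul(7, Rational(-1, 11)) = Rational(-7, 11))
Function('G')(l) = Add(-2, Mul(-1, l)) (Function('G')(l) = Add(Mul(l, -2), Mul(Add(l, -2), Pow(Add(6, -5), -1))) = Add(Mul(-2, l), Mul(Add(-2, l), Pow(1, -1))) = Add(Mul(-2, l), Mul(Add(-2, l), 1)) = Add(Mul(-2, l), Add(-2, l)) = Add(-2, Mul(-1, l)))
Pow(Add(48710, Function('G')(Function('b')(3, T))), Rational(1, 2)) = Pow(Add(48710, Add(-2, Mul(-1, Rational(-7, 11)))), Rational(1, 2)) = Pow(Add(48710, Add(-2, Rational(7, 11))), Rational(1, 2)) = Pow(Add(48710, Rational(-15, 11)), Rational(1, 2)) = Pow(Rational(535795, 11), Rational(1, 2)) = Mul(Rational(1, 11), Pow(5893745, Rational(1, 2)))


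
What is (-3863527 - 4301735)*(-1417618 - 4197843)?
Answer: 45851710315782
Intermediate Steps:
(-3863527 - 4301735)*(-1417618 - 4197843) = -8165262*(-5615461) = 45851710315782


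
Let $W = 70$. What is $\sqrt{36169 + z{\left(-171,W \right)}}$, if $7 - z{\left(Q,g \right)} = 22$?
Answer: $\sqrt{36154} \approx 190.14$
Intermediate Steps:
$z{\left(Q,g \right)} = -15$ ($z{\left(Q,g \right)} = 7 - 22 = -15$)
$\sqrt{36169 + z{\left(-171,W \right)}} = \sqrt{36169 - 15} = \sqrt{36154}$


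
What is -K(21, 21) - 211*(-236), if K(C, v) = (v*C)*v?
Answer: 40535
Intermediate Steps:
K(C, v) = C*v² (K(C, v) = (C*v)*v = C*v²)
-K(21, 21) - 211*(-236) = -21*21² - 211*(-236) = -21*441 + 49796 = -1*9261 + 49796 = -9261 + 49796 = 40535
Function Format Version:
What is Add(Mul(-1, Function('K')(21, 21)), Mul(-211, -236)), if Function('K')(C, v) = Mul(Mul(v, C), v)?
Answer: 40535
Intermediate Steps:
Function('K')(C, v) = Mul(C, Pow(v, 2)) (Function('K')(C, v) = Mul(Mul(C, v), v) = Mul(C, Pow(v, 2)))
Add(Mul(-1, Function('K')(21, 21)), Mul(-211, -236)) = Add(Mul(-1, Mul(21, Pow(21, 2))), Mul(-211, -236)) = Add(Mul(-1, Mul(21, 441)), 49796) = Add(Mul(-1, 9261), 49796) = Add(-9261, 49796) = 40535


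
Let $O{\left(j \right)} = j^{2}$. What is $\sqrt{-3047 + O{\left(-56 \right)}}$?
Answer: $\sqrt{89} \approx 9.434$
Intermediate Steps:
$\sqrt{-3047 + O{\left(-56 \right)}} = \sqrt{-3047 + \left(-56\right)^{2}} = \sqrt{-3047 + 3136} = \sqrt{89}$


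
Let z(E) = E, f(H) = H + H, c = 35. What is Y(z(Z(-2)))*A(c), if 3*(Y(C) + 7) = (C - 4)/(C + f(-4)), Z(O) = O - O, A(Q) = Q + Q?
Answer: -1435/3 ≈ -478.33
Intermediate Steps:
f(H) = 2*H
A(Q) = 2*Q
Z(O) = 0
Y(C) = -7 + (-4 + C)/(3*(-8 + C)) (Y(C) = -7 + ((C - 4)/(C + 2*(-4)))/3 = -7 + ((-4 + C)/(C - 8))/3 = -7 + ((-4 + C)/(-8 + C))/3 = -7 + (-4 + C)/(3*(-8 + C)))
Y(z(Z(-2)))*A(c) = (4*(41 - 5*0)/(3*(-8 + 0)))*(2*35) = ((4/3)*(41 + 0)/(-8))*70 = ((4/3)*(-⅛)*41)*70 = -41/6*70 = -1435/3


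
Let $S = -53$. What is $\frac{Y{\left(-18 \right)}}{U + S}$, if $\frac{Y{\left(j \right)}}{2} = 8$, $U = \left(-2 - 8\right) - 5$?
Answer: $- \frac{4}{17} \approx -0.23529$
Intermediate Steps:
$U = -15$ ($U = -10 - 5 = -15$)
$Y{\left(j \right)} = 16$ ($Y{\left(j \right)} = 2 \cdot 8 = 16$)
$\frac{Y{\left(-18 \right)}}{U + S} = \frac{16}{-15 - 53} = \frac{16}{-68} = 16 \left(- \frac{1}{68}\right) = - \frac{4}{17}$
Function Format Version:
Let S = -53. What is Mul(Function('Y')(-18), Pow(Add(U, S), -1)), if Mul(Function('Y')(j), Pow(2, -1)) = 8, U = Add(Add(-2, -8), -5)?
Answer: Rational(-4, 17) ≈ -0.23529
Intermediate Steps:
U = -15 (U = Add(-10, -5) = -15)
Function('Y')(j) = 16 (Function('Y')(j) = Mul(2, 8) = 16)
Mul(Function('Y')(-18), Pow(Add(U, S), -1)) = Mul(16, Pow(Add(-15, -53), -1)) = Mul(16, Pow(-68, -1)) = Mul(16, Rational(-1, 68)) = Rational(-4, 17)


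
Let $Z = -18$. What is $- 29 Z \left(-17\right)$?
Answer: $-8874$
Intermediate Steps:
$- 29 Z \left(-17\right) = \left(-29\right) \left(-18\right) \left(-17\right) = 522 \left(-17\right) = -8874$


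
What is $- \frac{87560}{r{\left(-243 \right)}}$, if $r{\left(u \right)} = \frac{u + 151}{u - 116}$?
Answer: $- \frac{7858510}{23} \approx -3.4167 \cdot 10^{5}$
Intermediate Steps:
$r{\left(u \right)} = \frac{151 + u}{-116 + u}$ ($r{\left(u \right)} = \frac{151 + u}{u - 116} = \frac{151 + u}{-116 + u}$)
$- \frac{87560}{r{\left(-243 \right)}} = - \frac{87560}{\frac{1}{-116 - 243} \left(151 - 243\right)} = - \frac{87560}{\frac{1}{-359} \left(-92\right)} = - \frac{87560}{\left(- \frac{1}{359}\right) \left(-92\right)} = - \frac{87560}{\frac{92}{359}} = \left(-87560\right) \frac{359}{92} = - \frac{7858510}{23}$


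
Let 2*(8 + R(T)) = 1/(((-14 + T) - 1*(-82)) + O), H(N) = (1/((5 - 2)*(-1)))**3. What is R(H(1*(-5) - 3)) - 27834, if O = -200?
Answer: -198513487/7130 ≈ -27842.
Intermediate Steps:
H(N) = -1/27 (H(N) = (1/(3*(-1)))**3 = (1/(-3))**3 = (-1/3)**3 = -1/27)
R(T) = -8 + 1/(2*(-132 + T)) (R(T) = -8 + 1/(2*(((-14 + T) - 1*(-82)) - 200)) = -8 + 1/(2*(((-14 + T) + 82) - 200)) = -8 + 1/(2*((68 + T) - 200)) = -8 + 1/(2*(-132 + T)))
R(H(1*(-5) - 3)) - 27834 = (2113 - 16*(-1/27))/(2*(-132 - 1/27)) - 27834 = (2113 + 16/27)/(2*(-3565/27)) - 27834 = (1/2)*(-27/3565)*(57067/27) - 27834 = -57067/7130 - 27834 = -198513487/7130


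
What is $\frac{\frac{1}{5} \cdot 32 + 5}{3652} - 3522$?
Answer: $- \frac{64311663}{18260} \approx -3522.0$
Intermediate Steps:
$\frac{\frac{1}{5} \cdot 32 + 5}{3652} - 3522 = \left(\frac{1}{5} \cdot 32 + 5\right) \frac{1}{3652} - 3522 = \left(\frac{32}{5} + 5\right) \frac{1}{3652} - 3522 = \frac{57}{5} \cdot \frac{1}{3652} - 3522 = \frac{57}{18260} - 3522 = - \frac{64311663}{18260}$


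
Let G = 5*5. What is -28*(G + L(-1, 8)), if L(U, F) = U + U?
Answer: -644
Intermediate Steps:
L(U, F) = 2*U
G = 25
-28*(G + L(-1, 8)) = -28*(25 + 2*(-1)) = -28*(25 - 2) = -28*23 = -644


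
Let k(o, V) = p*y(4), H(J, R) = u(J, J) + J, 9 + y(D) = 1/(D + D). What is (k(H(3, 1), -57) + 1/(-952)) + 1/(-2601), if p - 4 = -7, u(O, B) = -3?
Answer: 1938941/72828 ≈ 26.624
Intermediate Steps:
y(D) = -9 + 1/(2*D) (y(D) = -9 + 1/(D + D) = -9 + 1/(2*D))
p = -3 (p = 4 - 7 = -3)
H(J, R) = -3 + J
k(o, V) = 213/8 (k(o, V) = -3*(-9 + (½)/4) = -3*(-9 + (½)*(¼)) = -3*(-9 + ⅛) = -3*(-71/8) = 213/8)
(k(H(3, 1), -57) + 1/(-952)) + 1/(-2601) = (213/8 + 1/(-952)) + 1/(-2601) = (213/8 - 1/952) - 1/2601 = 12673/476 - 1/2601 = 1938941/72828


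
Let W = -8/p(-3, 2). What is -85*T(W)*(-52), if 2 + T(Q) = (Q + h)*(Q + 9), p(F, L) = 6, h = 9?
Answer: 2258620/9 ≈ 2.5096e+5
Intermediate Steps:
W = -4/3 (W = -8/6 = -8*⅙ = -4/3 ≈ -1.3333)
T(Q) = -2 + (9 + Q)² (T(Q) = -2 + (Q + 9)*(Q + 9) = -2 + (9 + Q)*(9 + Q) = -2 + (9 + Q)²)
-85*T(W)*(-52) = -85*(79 + (-4/3)² + 18*(-4/3))*(-52) = -85*(79 + 16/9 - 24)*(-52) = -85*511/9*(-52) = -43435/9*(-52) = 2258620/9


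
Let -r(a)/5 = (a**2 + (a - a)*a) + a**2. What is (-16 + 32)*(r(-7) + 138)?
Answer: -5632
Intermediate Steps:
r(a) = -10*a**2 (r(a) = -5*((a**2 + (a - a)*a) + a**2) = -5*((a**2 + 0*a) + a**2) = -5*((a**2 + 0) + a**2) = -5*(a**2 + a**2) = -10*a**2)
(-16 + 32)*(r(-7) + 138) = (-16 + 32)*(-10*(-7)**2 + 138) = 16*(-10*49 + 138) = 16*(-490 + 138) = 16*(-352) = -5632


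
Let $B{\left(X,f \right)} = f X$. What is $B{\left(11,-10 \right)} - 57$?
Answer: $-167$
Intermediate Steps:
$B{\left(X,f \right)} = X f$
$B{\left(11,-10 \right)} - 57 = 11 \left(-10\right) - 57 = -110 - 57 = -167$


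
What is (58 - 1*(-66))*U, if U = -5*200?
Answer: -124000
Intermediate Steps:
U = -1000
(58 - 1*(-66))*U = (58 - 1*(-66))*(-1000) = (58 + 66)*(-1000) = 124*(-1000) = -124000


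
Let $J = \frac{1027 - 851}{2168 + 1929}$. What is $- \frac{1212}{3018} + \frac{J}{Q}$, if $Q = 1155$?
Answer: $- \frac{86889322}{216383055} \approx -0.40155$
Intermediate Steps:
$J = \frac{176}{4097} \approx 0.042958$
$- \frac{1212}{3018} + \frac{J}{Q} = - \frac{1212}{3018} + \frac{176}{4097 \cdot 1155} = \left(-1212\right) \frac{1}{3018} + \frac{176}{4097} \cdot \frac{1}{1155} = - \frac{202}{503} + \frac{16}{430185} = - \frac{86889322}{216383055}$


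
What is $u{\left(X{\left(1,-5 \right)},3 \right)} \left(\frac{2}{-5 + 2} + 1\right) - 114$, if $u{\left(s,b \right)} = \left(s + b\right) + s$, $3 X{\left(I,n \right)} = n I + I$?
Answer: $- \frac{1025}{9} \approx -113.89$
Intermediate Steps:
$X{\left(I,n \right)} = \frac{I}{3} + \frac{I n}{3}$ ($X{\left(I,n \right)} = \frac{n I + I}{3} = \frac{I n + I}{3} = \frac{I + I n}{3} = \frac{I}{3} + \frac{I n}{3}$)
$u{\left(s,b \right)} = b + 2 s$ ($u{\left(s,b \right)} = \left(b + s\right) + s = b + 2 s$)
$u{\left(X{\left(1,-5 \right)},3 \right)} \left(\frac{2}{-5 + 2} + 1\right) - 114 = \left(3 + 2 \cdot \frac{1}{3} \cdot 1 \left(1 - 5\right)\right) \left(\frac{2}{-5 + 2} + 1\right) - 114 = \left(3 + 2 \cdot \frac{1}{3} \cdot 1 \left(-4\right)\right) \left(\frac{2}{-3} + 1\right) - 114 = \left(3 + 2 \left(- \frac{4}{3}\right)\right) \left(2 \left(- \frac{1}{3}\right) + 1\right) - 114 = \left(3 - \frac{8}{3}\right) \left(- \frac{2}{3} + 1\right) - 114 = \frac{1}{3} \cdot \frac{1}{3} - 114 = \frac{1}{9} - 114 = - \frac{1025}{9}$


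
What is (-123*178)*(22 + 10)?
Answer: -700608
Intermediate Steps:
(-123*178)*(22 + 10) = -21894*32 = -700608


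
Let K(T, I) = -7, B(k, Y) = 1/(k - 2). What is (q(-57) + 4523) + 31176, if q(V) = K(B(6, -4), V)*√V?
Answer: 35699 - 7*I*√57 ≈ 35699.0 - 52.849*I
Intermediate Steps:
B(k, Y) = 1/(-2 + k)
q(V) = -7*√V
(q(-57) + 4523) + 31176 = (-7*I*√57 + 4523) + 31176 = (4523 - 7*I*√57) + 31176 = 35699 - 7*I*√57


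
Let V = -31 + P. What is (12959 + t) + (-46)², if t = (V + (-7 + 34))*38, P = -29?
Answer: 13821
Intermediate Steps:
V = -60 (V = -31 - 29 = -60)
t = -1254 (t = (-60 + (-7 + 34))*38 = (-60 + 27)*38 = -33*38 = -1254)
(12959 + t) + (-46)² = (12959 - 1254) + (-46)² = 11705 + 2116 = 13821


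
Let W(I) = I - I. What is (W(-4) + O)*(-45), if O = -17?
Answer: 765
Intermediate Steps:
W(I) = 0
(W(-4) + O)*(-45) = (0 - 17)*(-45) = -17*(-45) = 765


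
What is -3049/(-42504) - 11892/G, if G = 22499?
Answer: -436858117/956297496 ≈ -0.45682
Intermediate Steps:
-3049/(-42504) - 11892/G = -3049/(-42504) - 11892/22499 = -3049*(-1/42504) - 11892*1/22499 = 3049/42504 - 11892/22499 = -436858117/956297496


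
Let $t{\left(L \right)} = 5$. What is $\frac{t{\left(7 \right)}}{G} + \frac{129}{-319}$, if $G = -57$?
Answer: $- \frac{8948}{18183} \approx -0.49211$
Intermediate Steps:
$\frac{t{\left(7 \right)}}{G} + \frac{129}{-319} = \frac{5}{-57} + \frac{129}{-319} = 5 \left(- \frac{1}{57}\right) + 129 \left(- \frac{1}{319}\right) = - \frac{5}{57} - \frac{129}{319} = - \frac{8948}{18183}$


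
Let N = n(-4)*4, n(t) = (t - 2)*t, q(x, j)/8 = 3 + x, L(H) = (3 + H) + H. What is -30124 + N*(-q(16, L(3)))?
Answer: -44716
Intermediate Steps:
L(H) = 3 + 2*H
q(x, j) = 24 + 8*x (q(x, j) = 8*(3 + x) = 24 + 8*x)
n(t) = t*(-2 + t) (n(t) = (-2 + t)*t = t*(-2 + t))
N = 96 (N = -4*(-2 - 4)*4 = -4*(-6)*4 = 24*4 = 96)
-30124 + N*(-q(16, L(3))) = -30124 + 96*(-(24 + 8*16)) = -30124 + 96*(-(24 + 128)) = -30124 + 96*(-1*152) = -30124 + 96*(-152) = -30124 - 14592 = -44716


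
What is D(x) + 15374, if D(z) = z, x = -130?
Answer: 15244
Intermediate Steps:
D(x) + 15374 = -130 + 15374 = 15244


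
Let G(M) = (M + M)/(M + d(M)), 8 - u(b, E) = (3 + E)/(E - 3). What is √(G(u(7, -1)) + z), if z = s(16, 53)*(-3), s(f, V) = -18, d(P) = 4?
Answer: 2*√346/5 ≈ 7.4404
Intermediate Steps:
u(b, E) = 8 - (3 + E)/(-3 + E) (u(b, E) = 8 - (3 + E)/(E - 3) = 8 - (3 + E)/(-3 + E))
G(M) = 2*M/(4 + M) (G(M) = (M + M)/(M + 4) = (2*M)/(4 + M) = 2*M/(4 + M))
z = 54 (z = -18*(-3) = 54)
√(G(u(7, -1)) + z) = √(2*((-27 + 7*(-1))/(-3 - 1))/(4 + (-27 + 7*(-1))/(-3 - 1)) + 54) = √(2*((-27 - 7)/(-4))/(4 + (-27 - 7)/(-4)) + 54) = √(2*(-¼*(-34))/(4 - ¼*(-34)) + 54) = √(2*(17/2)/(4 + 17/2) + 54) = √(2*(17/2)/(25/2) + 54) = √(2*(17/2)*(2/25) + 54) = √(34/25 + 54) = √(1384/25) = 2*√346/5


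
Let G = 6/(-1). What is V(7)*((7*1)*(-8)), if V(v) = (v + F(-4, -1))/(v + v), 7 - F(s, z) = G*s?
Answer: 40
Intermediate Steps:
G = -6 (G = 6*(-1) = -6)
F(s, z) = 7 + 6*s (F(s, z) = 7 - (-6)*s = 7 + 6*s)
V(v) = (-17 + v)/(2*v) (V(v) = (v + (7 + 6*(-4)))/(v + v) = (v + (7 - 24))/((2*v)) = (v - 17)*(1/(2*v)) = (-17 + v)*(1/(2*v)) = (-17 + v)/(2*v))
V(7)*((7*1)*(-8)) = ((1/2)*(-17 + 7)/7)*((7*1)*(-8)) = ((1/2)*(1/7)*(-10))*(7*(-8)) = -5/7*(-56) = 40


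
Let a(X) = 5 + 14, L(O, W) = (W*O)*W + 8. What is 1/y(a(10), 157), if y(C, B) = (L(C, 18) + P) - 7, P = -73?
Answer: 1/6084 ≈ 0.00016437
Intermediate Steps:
L(O, W) = 8 + O*W² (L(O, W) = (O*W)*W + 8 = O*W² + 8 = 8 + O*W²)
a(X) = 19
y(C, B) = -72 + 324*C (y(C, B) = ((8 + C*18²) - 73) - 7 = ((8 + C*324) - 73) - 7 = ((8 + 324*C) - 73) - 7 = (-65 + 324*C) - 7 = -72 + 324*C)
1/y(a(10), 157) = 1/(-72 + 324*19) = 1/(-72 + 6156) = 1/6084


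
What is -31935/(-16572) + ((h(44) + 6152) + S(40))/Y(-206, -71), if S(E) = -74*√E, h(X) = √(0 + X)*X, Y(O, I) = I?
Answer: -33227853/392204 - 88*√11/71 + 148*√10/71 ≈ -82.240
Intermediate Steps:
h(X) = X^(3/2) (h(X) = √X*X = X^(3/2))
-31935/(-16572) + ((h(44) + 6152) + S(40))/Y(-206, -71) = -31935/(-16572) + ((44^(3/2) + 6152) - 148*√10)/(-71) = -31935*(-1/16572) + ((88*√11 + 6152) - 148*√10)*(-1/71) = 10645/5524 + ((6152 + 88*√11) - 148*√10)*(-1/71) = 10645/5524 + (6152 - 148*√10 + 88*√11)*(-1/71) = 10645/5524 + (-6152/71 - 88*√11/71 + 148*√10/71) = -33227853/392204 - 88*√11/71 + 148*√10/71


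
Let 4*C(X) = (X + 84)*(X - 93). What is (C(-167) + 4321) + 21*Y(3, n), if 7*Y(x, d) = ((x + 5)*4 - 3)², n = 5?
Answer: 12239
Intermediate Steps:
Y(x, d) = (17 + 4*x)²/7 (Y(x, d) = ((x + 5)*4 - 3)²/7 = ((5 + x)*4 - 3)²/7 = ((20 + 4*x) - 3)²/7 = (17 + 4*x)²/7)
C(X) = (-93 + X)*(84 + X)/4 (C(X) = ((X + 84)*(X - 93))/4 = ((84 + X)*(-93 + X))/4 = ((-93 + X)*(84 + X))/4 = (-93 + X)*(84 + X)/4)
(C(-167) + 4321) + 21*Y(3, n) = ((-1953 - 9/4*(-167) + (¼)*(-167)²) + 4321) + 21*((17 + 4*3)²/7) = ((-1953 + 1503/4 + (¼)*27889) + 4321) + 21*((17 + 12)²/7) = ((-1953 + 1503/4 + 27889/4) + 4321) + 21*((⅐)*29²) = (5395 + 4321) + 21*((⅐)*841) = 9716 + 21*(841/7) = 9716 + 2523 = 12239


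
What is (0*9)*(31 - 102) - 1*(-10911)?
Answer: 10911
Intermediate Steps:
(0*9)*(31 - 102) - 1*(-10911) = 0*(-71) + 10911 = 0 + 10911 = 10911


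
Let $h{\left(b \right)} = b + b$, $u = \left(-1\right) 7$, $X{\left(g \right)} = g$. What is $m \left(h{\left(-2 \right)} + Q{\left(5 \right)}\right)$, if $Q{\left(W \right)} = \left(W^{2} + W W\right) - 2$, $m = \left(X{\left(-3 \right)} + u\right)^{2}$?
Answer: $4400$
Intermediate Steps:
$u = -7$
$h{\left(b \right)} = 2 b$
$m = 100$ ($m = \left(-3 - 7\right)^{2} = \left(-10\right)^{2} = 100$)
$Q{\left(W \right)} = -2 + 2 W^{2}$ ($Q{\left(W \right)} = \left(W^{2} + W^{2}\right) - 2 = 2 W^{2} - 2 = -2 + 2 W^{2}$)
$m \left(h{\left(-2 \right)} + Q{\left(5 \right)}\right) = 100 \left(2 \left(-2\right) - \left(2 - 2 \cdot 5^{2}\right)\right) = 100 \left(-4 + \left(-2 + 2 \cdot 25\right)\right) = 100 \left(-4 + \left(-2 + 50\right)\right) = 100 \left(-4 + 48\right) = 100 \cdot 44 = 4400$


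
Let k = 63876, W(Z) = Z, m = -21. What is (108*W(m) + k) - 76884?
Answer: -15276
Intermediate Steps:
(108*W(m) + k) - 76884 = (108*(-21) + 63876) - 76884 = (-2268 + 63876) - 76884 = 61608 - 76884 = -15276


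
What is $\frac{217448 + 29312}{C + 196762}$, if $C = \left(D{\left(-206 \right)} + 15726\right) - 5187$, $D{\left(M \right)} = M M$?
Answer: $\frac{246760}{249737} \approx 0.98808$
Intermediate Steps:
$D{\left(M \right)} = M^{2}$
$C = 52975$ ($C = \left(\left(-206\right)^{2} + 15726\right) - 5187 = \left(42436 + 15726\right) - 5187 = 58162 - 5187 = 52975$)
$\frac{217448 + 29312}{C + 196762} = \frac{217448 + 29312}{52975 + 196762} = \frac{246760}{249737}$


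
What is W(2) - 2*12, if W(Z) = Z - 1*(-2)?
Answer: -20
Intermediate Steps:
W(Z) = 2 + Z (W(Z) = Z + 2 = 2 + Z)
W(2) - 2*12 = (2 + 2) - 2*12 = 4 - 24 = -20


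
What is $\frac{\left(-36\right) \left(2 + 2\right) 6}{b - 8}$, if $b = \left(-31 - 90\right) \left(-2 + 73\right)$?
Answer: $\frac{864}{8599} \approx 0.10048$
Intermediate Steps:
$b = -8591$ ($b = \left(-121\right) 71 = -8591$)
$\frac{\left(-36\right) \left(2 + 2\right) 6}{b - 8} = \frac{\left(-36\right) \left(2 + 2\right) 6}{-8591 - 8} = \frac{\left(-36\right) 4 \cdot 6}{-8599} = \left(-36\right) 24 \left(- \frac{1}{8599}\right) = \left(-864\right) \left(- \frac{1}{8599}\right) = \frac{864}{8599}$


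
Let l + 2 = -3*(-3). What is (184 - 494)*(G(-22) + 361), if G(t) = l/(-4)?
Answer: -222735/2 ≈ -1.1137e+5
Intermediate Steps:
l = 7 (l = -2 - 3*(-3) = -2 + 9 = 7)
G(t) = -7/4 (G(t) = 7/(-4) = 7*(-¼) = -7/4)
(184 - 494)*(G(-22) + 361) = (184 - 494)*(-7/4 + 361) = -310*1437/4 = -222735/2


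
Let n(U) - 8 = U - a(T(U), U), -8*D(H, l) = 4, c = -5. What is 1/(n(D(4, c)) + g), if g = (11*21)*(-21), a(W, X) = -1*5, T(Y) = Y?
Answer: -2/9677 ≈ -0.00020668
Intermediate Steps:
D(H, l) = -½ (D(H, l) = -⅛*4 = -½)
a(W, X) = -5
n(U) = 13 + U (n(U) = 8 + (U - 1*(-5)) = 8 + (U + 5) = 8 + (5 + U) = 13 + U)
g = -4851 (g = 231*(-21) = -4851)
1/(n(D(4, c)) + g) = 1/((13 - ½) - 4851) = 1/(25/2 - 4851) = 1/(-9677/2) = -2/9677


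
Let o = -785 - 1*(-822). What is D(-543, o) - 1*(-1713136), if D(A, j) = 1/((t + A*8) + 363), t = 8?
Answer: 6806289327/3973 ≈ 1.7131e+6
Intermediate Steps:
o = 37 (o = -785 + 822 = 37)
D(A, j) = 1/(371 + 8*A) (D(A, j) = 1/((8 + A*8) + 363) = 1/((8 + 8*A) + 363) = 1/(371 + 8*A))
D(-543, o) - 1*(-1713136) = 1/(371 + 8*(-543)) - 1*(-1713136) = 1/(371 - 4344) + 1713136 = 1/(-3973) + 1713136 = -1/3973 + 1713136 = 6806289327/3973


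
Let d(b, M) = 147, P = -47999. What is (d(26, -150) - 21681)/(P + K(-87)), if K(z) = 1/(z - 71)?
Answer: 3402372/7583843 ≈ 0.44863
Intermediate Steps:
K(z) = 1/(-71 + z)
(d(26, -150) - 21681)/(P + K(-87)) = (147 - 21681)/(-47999 + 1/(-71 - 87)) = -21534/(-47999 + 1/(-158)) = -21534/(-47999 - 1/158) = -21534/(-7583843/158) = -21534*(-158/7583843) = 3402372/7583843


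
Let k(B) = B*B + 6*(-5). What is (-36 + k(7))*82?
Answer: -1394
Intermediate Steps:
k(B) = -30 + B² (k(B) = B² - 30 = -30 + B²)
(-36 + k(7))*82 = (-36 + (-30 + 7²))*82 = (-36 + (-30 + 49))*82 = (-36 + 19)*82 = -17*82 = -1394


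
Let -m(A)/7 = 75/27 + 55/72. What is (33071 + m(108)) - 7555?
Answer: 611789/24 ≈ 25491.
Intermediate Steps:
m(A) = -595/24 (m(A) = -7*(75/27 + 55/72) = -7*(75*(1/27) + 55*(1/72)) = -7*(25/9 + 55/72) = -7*85/24 = -595/24)
(33071 + m(108)) - 7555 = (33071 - 595/24) - 7555 = 793109/24 - 7555 = 611789/24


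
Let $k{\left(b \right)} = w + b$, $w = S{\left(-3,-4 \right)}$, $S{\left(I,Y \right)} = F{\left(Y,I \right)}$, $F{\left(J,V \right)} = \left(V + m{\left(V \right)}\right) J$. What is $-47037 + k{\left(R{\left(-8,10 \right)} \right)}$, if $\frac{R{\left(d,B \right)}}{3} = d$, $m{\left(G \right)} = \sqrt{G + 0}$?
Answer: $-47049 - 4 i \sqrt{3} \approx -47049.0 - 6.9282 i$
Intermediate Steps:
$m{\left(G \right)} = \sqrt{G}$
$R{\left(d,B \right)} = 3 d$
$F{\left(J,V \right)} = J \left(V + \sqrt{V}\right)$ ($F{\left(J,V \right)} = \left(V + \sqrt{V}\right) J = J \left(V + \sqrt{V}\right)$)
$S{\left(I,Y \right)} = Y \left(I + \sqrt{I}\right)$
$w = 12 - 4 i \sqrt{3}$ ($w = - 4 \left(-3 + \sqrt{-3}\right) = - 4 \left(-3 + i \sqrt{3}\right) = 12 - 4 i \sqrt{3} \approx 12.0 - 6.9282 i$)
$k{\left(b \right)} = 12 + b - 4 i \sqrt{3}$ ($k{\left(b \right)} = \left(12 - 4 i \sqrt{3}\right) + b = 12 + b - 4 i \sqrt{3}$)
$-47037 + k{\left(R{\left(-8,10 \right)} \right)} = -47037 + \left(12 + 3 \left(-8\right) - 4 i \sqrt{3}\right) = -47037 - \left(12 + 4 i \sqrt{3}\right) = -47049 - 4 i \sqrt{3}$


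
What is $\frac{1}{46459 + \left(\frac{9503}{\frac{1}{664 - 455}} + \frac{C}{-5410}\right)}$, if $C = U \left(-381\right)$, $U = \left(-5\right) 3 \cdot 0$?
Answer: $\frac{1}{2032586} \approx 4.9198 \cdot 10^{-7}$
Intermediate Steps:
$U = 0$ ($U = \left(-15\right) 0 = 0$)
$C = 0$ ($C = 0 \left(-381\right) = 0$)
$\frac{1}{46459 + \left(\frac{9503}{\frac{1}{664 - 455}} + \frac{C}{-5410}\right)} = \frac{1}{46459 + \left(\frac{9503}{\frac{1}{664 - 455}} + \frac{0}{-5410}\right)} = \frac{1}{46459 + \left(\frac{9503}{\frac{1}{209}} + 0 \left(- \frac{1}{5410}\right)\right)} = \frac{1}{46459 + \left(9503 \frac{1}{\frac{1}{209}} + 0\right)} = \frac{1}{46459 + \left(9503 \cdot 209 + 0\right)} = \frac{1}{46459 + \left(1986127 + 0\right)} = \frac{1}{46459 + 1986127} = \frac{1}{2032586}$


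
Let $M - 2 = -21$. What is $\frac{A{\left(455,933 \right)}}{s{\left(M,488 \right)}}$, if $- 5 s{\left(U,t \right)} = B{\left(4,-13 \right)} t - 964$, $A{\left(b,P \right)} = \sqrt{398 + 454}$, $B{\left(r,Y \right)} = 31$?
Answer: $- \frac{5 \sqrt{213}}{7082} \approx -0.010304$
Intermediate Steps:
$M = -19$ ($M = 2 - 21 = -19$)
$A{\left(b,P \right)} = 2 \sqrt{213}$ ($A{\left(b,P \right)} = \sqrt{852} = 2 \sqrt{213}$)
$s{\left(U,t \right)} = \frac{964}{5} - \frac{31 t}{5}$ ($s{\left(U,t \right)} = - \frac{31 t - 964}{5} = - \frac{-964 + 31 t}{5} = \frac{964}{5} - \frac{31 t}{5}$)
$\frac{A{\left(455,933 \right)}}{s{\left(M,488 \right)}} = \frac{2 \sqrt{213}}{\frac{964}{5} - \frac{15128}{5}} = \frac{2 \sqrt{213}}{- \frac{14164}{5}} = 2 \sqrt{213} \left(- \frac{5}{14164}\right) = - \frac{5 \sqrt{213}}{7082}$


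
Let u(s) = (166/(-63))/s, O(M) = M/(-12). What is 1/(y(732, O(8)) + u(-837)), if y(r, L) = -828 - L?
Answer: -52731/43625948 ≈ -0.0012087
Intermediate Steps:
O(M) = -M/12 (O(M) = M*(-1/12) = -M/12)
u(s) = -166/(63*s) (u(s) = (166*(-1/63))/s = -166/(63*s))
1/(y(732, O(8)) + u(-837)) = 1/((-828 - (-1)*8/12) - 166/63/(-837)) = 1/((-828 - 1*(-⅔)) - 166/63*(-1/837)) = 1/((-828 + ⅔) + 166/52731) = 1/(-2482/3 + 166/52731) = 1/(-43625948/52731) = -52731/43625948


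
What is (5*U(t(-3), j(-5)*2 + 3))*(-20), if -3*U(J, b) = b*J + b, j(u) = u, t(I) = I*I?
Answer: -7000/3 ≈ -2333.3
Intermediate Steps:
t(I) = I²
U(J, b) = -b/3 - J*b/3 (U(J, b) = -(b*J + b)/3 = -(J*b + b)/3 = -(b + J*b)/3 = -b/3 - J*b/3)
(5*U(t(-3), j(-5)*2 + 3))*(-20) = (5*(-(-5*2 + 3)*(1 + (-3)²)/3))*(-20) = (5*(-(-10 + 3)*(1 + 9)/3))*(-20) = (5*(-⅓*(-7)*10))*(-20) = (5*(70/3))*(-20) = (350/3)*(-20) = -7000/3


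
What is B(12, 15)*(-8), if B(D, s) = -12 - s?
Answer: 216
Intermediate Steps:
B(12, 15)*(-8) = (-12 - 1*15)*(-8) = (-12 - 15)*(-8) = -27*(-8) = 216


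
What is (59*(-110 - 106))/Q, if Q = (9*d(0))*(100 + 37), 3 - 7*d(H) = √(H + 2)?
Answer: -4248/137 - 1416*√2/137 ≈ -45.624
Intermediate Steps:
d(H) = 3/7 - √(2 + H)/7 (d(H) = 3/7 - √(H + 2)/7 = 3/7 - √(2 + H)/7)
Q = 3699/7 - 1233*√2/7 (Q = (9*(3/7 - √(2 + 0)/7))*(100 + 37) = (9*(3/7 - √2/7))*137 = (27/7 - 9*√2/7)*137 = 3699/7 - 1233*√2/7 ≈ 279.33)
(59*(-110 - 106))/Q = (59*(-110 - 106))/(3699/7 - 1233*√2/7) = (59*(-216))/(3699/7 - 1233*√2/7) = -12744/(3699/7 - 1233*√2/7)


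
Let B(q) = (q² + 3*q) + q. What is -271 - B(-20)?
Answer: -591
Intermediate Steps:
B(q) = q² + 4*q
-271 - B(-20) = -271 - (-20)*(4 - 20) = -271 - (-20)*(-16) = -271 - 1*320 = -271 - 320 = -591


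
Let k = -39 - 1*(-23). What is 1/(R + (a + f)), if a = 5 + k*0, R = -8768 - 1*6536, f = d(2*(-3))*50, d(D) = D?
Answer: -1/15599 ≈ -6.4107e-5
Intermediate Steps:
f = -300 (f = (2*(-3))*50 = -6*50 = -300)
R = -15304 (R = -8768 - 6536 = -15304)
k = -16 (k = -39 + 23 = -16)
a = 5 (a = 5 - 16*0 = 5 + 0 = 5)
1/(R + (a + f)) = 1/(-15304 + (5 - 300)) = 1/(-15304 - 295) = 1/(-15599) = -1/15599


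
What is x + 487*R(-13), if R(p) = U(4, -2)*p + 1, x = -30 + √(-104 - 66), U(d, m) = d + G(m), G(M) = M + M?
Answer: 457 + I*√170 ≈ 457.0 + 13.038*I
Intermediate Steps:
G(M) = 2*M
U(d, m) = d + 2*m
x = -30 + I*√170 (x = -30 + √(-170) = -30 + I*√170 ≈ -30.0 + 13.038*I)
R(p) = 1 (R(p) = (4 + 2*(-2))*p + 1 = (4 - 4)*p + 1 = 0*p + 1 = 0 + 1 = 1)
x + 487*R(-13) = (-30 + I*√170) + 487*1 = (-30 + I*√170) + 487 = 457 + I*√170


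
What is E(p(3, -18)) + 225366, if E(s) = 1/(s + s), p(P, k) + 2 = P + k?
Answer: 7662443/34 ≈ 2.2537e+5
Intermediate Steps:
p(P, k) = -2 + P + k (p(P, k) = -2 + (P + k) = -2 + P + k)
E(s) = 1/(2*s)
E(p(3, -18)) + 225366 = 1/(2*(-2 + 3 - 18)) + 225366 = (½)/(-17) + 225366 = (½)*(-1/17) + 225366 = -1/34 + 225366 = 7662443/34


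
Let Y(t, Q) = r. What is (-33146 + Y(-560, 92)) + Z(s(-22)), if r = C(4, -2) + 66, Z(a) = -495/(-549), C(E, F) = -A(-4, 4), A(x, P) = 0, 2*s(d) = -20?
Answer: -2017825/61 ≈ -33079.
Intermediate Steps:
s(d) = -10 (s(d) = (½)*(-20) = -10)
C(E, F) = 0 (C(E, F) = -1*0 = 0)
Z(a) = 55/61 (Z(a) = -495*(-1/549) = 55/61)
r = 66 (r = 0 + 66 = 66)
Y(t, Q) = 66
(-33146 + Y(-560, 92)) + Z(s(-22)) = (-33146 + 66) + 55/61 = -33080 + 55/61 = -2017825/61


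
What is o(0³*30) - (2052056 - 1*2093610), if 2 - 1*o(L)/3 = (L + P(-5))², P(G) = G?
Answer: 41485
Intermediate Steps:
o(L) = 6 - 3*(-5 + L)² (o(L) = 6 - 3*(L - 5)² = 6 - 3*(-5 + L)²)
o(0³*30) - (2052056 - 1*2093610) = (6 - 3*(-5 + 0³*30)²) - (2052056 - 1*2093610) = (6 - 3*(-5 + 0*30)²) - (2052056 - 2093610) = (6 - 3*(-5 + 0)²) - 1*(-41554) = (6 - 3*(-5)²) + 41554 = (6 - 3*25) + 41554 = (6 - 75) + 41554 = -69 + 41554 = 41485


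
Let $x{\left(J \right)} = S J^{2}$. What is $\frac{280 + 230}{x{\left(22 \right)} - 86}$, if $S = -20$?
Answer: $- \frac{255}{4883} \approx -0.052222$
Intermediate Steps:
$x{\left(J \right)} = - 20 J^{2}$
$\frac{280 + 230}{x{\left(22 \right)} - 86} = \frac{280 + 230}{- 20 \cdot 22^{2} - 86} = \frac{510}{\left(-20\right) 484 - 86} = \frac{510}{-9680 - 86} = \frac{510}{-9766} = 510 \left(- \frac{1}{9766}\right) = - \frac{255}{4883}$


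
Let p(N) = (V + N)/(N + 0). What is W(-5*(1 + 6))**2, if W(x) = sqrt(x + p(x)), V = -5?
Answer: -237/7 ≈ -33.857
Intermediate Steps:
p(N) = (-5 + N)/N (p(N) = (-5 + N)/(N + 0) = (-5 + N)/N)
W(x) = sqrt(x + (-5 + x)/x)
W(-5*(1 + 6))**2 = (sqrt(1 - 5*(1 + 6) - 5*(-1/(5*(1 + 6)))))**2 = (sqrt(1 - 5*7 - 5/((-5*7))))**2 = (sqrt(1 - 35 - 5/(-35)))**2 = (sqrt(1 - 35 - 5*(-1/35)))**2 = (sqrt(1 - 35 + 1/7))**2 = (sqrt(-237/7))**2 = (I*sqrt(1659)/7)**2 = -237/7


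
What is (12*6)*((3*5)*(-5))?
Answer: -5400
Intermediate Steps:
(12*6)*((3*5)*(-5)) = 72*(15*(-5)) = 72*(-75) = -5400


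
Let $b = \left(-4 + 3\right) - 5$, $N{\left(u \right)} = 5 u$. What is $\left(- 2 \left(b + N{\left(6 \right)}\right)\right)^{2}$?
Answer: $2304$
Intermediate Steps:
$b = -6$ ($b = -1 - 5 = -6$)
$\left(- 2 \left(b + N{\left(6 \right)}\right)\right)^{2} = \left(- 2 \left(-6 + 5 \cdot 6\right)\right)^{2} = \left(- 2 \left(-6 + 30\right)\right)^{2} = \left(\left(-2\right) 24\right)^{2} = \left(-48\right)^{2} = 2304$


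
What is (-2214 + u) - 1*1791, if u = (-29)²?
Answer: -3164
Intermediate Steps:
u = 841
(-2214 + u) - 1*1791 = (-2214 + 841) - 1*1791 = -1373 - 1791 = -3164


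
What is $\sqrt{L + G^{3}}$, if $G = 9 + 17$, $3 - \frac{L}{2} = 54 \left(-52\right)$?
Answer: $\sqrt{23198} \approx 152.31$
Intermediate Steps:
$L = 5622$ ($L = 6 - 2 \cdot 54 \left(-52\right) = 6 - -5616 = 6 + 5616 = 5622$)
$G = 26$
$\sqrt{L + G^{3}} = \sqrt{5622 + 26^{3}} = \sqrt{5622 + 17576} = \sqrt{23198}$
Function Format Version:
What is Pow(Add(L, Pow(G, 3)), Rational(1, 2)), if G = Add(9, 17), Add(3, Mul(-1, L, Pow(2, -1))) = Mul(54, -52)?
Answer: Pow(23198, Rational(1, 2)) ≈ 152.31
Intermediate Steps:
L = 5622 (L = Add(6, Mul(-2, Mul(54, -52))) = Add(6, Mul(-2, -2808)) = Add(6, 5616) = 5622)
G = 26
Pow(Add(L, Pow(G, 3)), Rational(1, 2)) = Pow(Add(5622, Pow(26, 3)), Rational(1, 2)) = Pow(Add(5622, 17576), Rational(1, 2)) = Pow(23198, Rational(1, 2))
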